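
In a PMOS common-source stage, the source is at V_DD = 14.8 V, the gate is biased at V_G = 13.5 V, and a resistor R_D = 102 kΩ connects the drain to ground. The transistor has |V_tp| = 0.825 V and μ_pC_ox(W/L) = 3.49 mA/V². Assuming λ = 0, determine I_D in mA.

I_D = 0.144 mA

V_SG = V_DD − V_G = 14.8 − 13.5 = 1.3 V, so V_ov = 1.3 − 0.825 = 0.475 V.
Assume saturation: I_D = ½ k_p V_ov² = 0.5 × 3.49 × 0.475² = 0.394 mA, giving V_SD = V_DD − I_D R_D = 14.8 − 0.394 × 102 = -25.4 V.
But -25.4 V < V_ov = 0.475 V, so the device is actually in triode.
In triode I_D = k_p[V_ov V_SD − ½ V_SD²] and I_D = (V_DD − V_SD)/R_D. Equating: 178 V_SD² − 170.1 V_SD + 14.8 = 0, giving V_SD = 0.0968 V (the root below V_ov).
I_D = (14.8 − 0.0968) / 102 = 0.144 mA.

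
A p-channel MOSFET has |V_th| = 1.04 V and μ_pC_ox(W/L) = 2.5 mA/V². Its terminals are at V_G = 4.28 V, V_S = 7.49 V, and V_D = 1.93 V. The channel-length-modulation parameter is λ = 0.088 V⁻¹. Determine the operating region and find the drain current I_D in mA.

V_SG = V_S − V_G = 7.49 − 4.28 = 3.21 V; V_SD = V_S − V_D = 7.49 − 1.93 = 5.56 V.
V_ov = V_SG − |V_th| = 3.21 − 1.04 = 2.17 V.
Since V_SD = 5.56 V ≥ V_ov = 2.17 V, the device is in saturation.
I_D = ½ k_p V_ov² (1 + λ V_SD) = 0.5 × 2.5 × 2.17² × (1 + 0.088 × 5.56) = 8.77 mA.

Saturation; I_D = 8.77 mA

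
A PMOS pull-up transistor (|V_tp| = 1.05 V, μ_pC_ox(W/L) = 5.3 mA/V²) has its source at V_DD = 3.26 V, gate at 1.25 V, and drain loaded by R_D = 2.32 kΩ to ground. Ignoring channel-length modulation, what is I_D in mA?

I_D = 1.28 mA

V_SG = V_DD − V_G = 3.26 − 1.25 = 2.01 V, so V_ov = 2.01 − 1.05 = 0.96 V.
Assume saturation: I_D = ½ k_p V_ov² = 0.5 × 5.3 × 0.96² = 2.44 mA, giving V_SD = V_DD − I_D R_D = 3.26 − 2.44 × 2.32 = -2.41 V.
But -2.41 V < V_ov = 0.96 V, so the device is actually in triode.
In triode I_D = k_p[V_ov V_SD − ½ V_SD²] and I_D = (V_DD − V_SD)/R_D. Equating: 6.15 V_SD² − 12.8 V_SD + 3.26 = 0, giving V_SD = 0.297 V (the root below V_ov).
I_D = (3.26 − 0.297) / 2.32 = 1.28 mA.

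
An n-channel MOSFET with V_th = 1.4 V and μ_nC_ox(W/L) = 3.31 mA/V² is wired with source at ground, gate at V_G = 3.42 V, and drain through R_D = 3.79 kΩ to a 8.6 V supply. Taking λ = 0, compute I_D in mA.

I_D = 2.17 mA

V_GS = V_G = 3.42 V, so V_ov = 3.42 − 1.4 = 2.02 V.
Assume saturation: I_D = ½ k_n V_ov² = 0.5 × 3.31 × 2.02² = 6.75 mA, giving V_DS = V_DD − I_D R_D = 8.6 − 6.75 × 3.79 = -17 V.
But -17 V < V_ov = 2.02 V, so the device is actually in triode.
In triode I_D = k_n[V_ov V_DS − ½ V_DS²] and I_D = (V_DD − V_DS)/R_D. Equating: 6.27 V_DS² − 26.34 V_DS + 8.6 = 0, giving V_DS = 0.357 V (the root below V_ov).
I_D = (8.6 − 0.357) / 3.79 = 2.17 mA.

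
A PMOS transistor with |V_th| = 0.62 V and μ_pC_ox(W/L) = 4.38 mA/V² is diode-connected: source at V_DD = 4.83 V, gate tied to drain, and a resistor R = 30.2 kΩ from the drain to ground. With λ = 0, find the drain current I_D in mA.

With gate tied to drain, V_SG = V_SD ≥ V_SG − |V_th|, so the device is in saturation.
KCL at the drain: ½ k_p (V_SG − |V_th|)² = (V_DD − V_SG)/R.
Let x = V_SG − 0.62. Then 66.1 x² + x − 4.21 = 0, giving x = 0.245 V (positive root), so V_SG = 0.865 V.
I_D = (V_DD − V_SG)/R = (4.83 − 0.865) / 30.2 = 0.131 mA.

I_D = 0.131 mA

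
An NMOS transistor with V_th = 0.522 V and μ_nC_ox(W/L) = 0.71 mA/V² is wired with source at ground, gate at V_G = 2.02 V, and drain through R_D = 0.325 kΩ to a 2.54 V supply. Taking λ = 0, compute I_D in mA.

I_D = 0.797 mA

V_GS = V_G = 2.02 V, so V_ov = 2.02 − 0.522 = 1.5 V.
Assume saturation: I_D = ½ k_n V_ov² = 0.5 × 0.71 × 1.5² = 0.797 mA, giving V_DS = V_DD − I_D R_D = 2.54 − 0.797 × 0.325 = 2.28 V.
V_DS = 2.28 V ≥ V_ov = 1.5 V, confirming saturation.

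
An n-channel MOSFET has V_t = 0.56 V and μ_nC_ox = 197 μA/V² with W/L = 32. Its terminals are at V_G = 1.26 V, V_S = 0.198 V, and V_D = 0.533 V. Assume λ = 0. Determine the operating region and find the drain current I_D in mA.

V_GS = V_G − V_S = 1.26 − 0.198 = 1.06 V; V_DS = V_D − V_S = 0.533 − 0.198 = 0.335 V.
k_n = μ_nC_ox · (W/L) = 6.304 mA/V².
V_ov = V_GS − V_t = 1.06 − 0.56 = 0.502 V.
Since V_DS = 0.335 V < V_ov = 0.502 V, the device is in the triode region.
I_D = k_n [V_ov · V_DS − ½ V_DS²] = 6.304 × [0.502 × 0.335 − 0.5 × 0.335²] = 0.706 mA.

Triode; I_D = 0.706 mA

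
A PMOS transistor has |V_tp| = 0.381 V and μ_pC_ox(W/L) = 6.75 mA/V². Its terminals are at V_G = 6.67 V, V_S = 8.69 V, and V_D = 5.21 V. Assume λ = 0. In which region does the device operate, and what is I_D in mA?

V_SG = V_S − V_G = 8.69 − 6.67 = 2.02 V; V_SD = V_S − V_D = 8.69 − 5.21 = 3.48 V.
V_ov = V_SG − |V_tp| = 2.02 − 0.381 = 1.64 V.
Since V_SD = 3.48 V ≥ V_ov = 1.64 V, the device is in saturation.
I_D = ½ k_p V_ov² = 0.5 × 6.75 × 1.64² = 9.07 mA.

Saturation; I_D = 9.07 mA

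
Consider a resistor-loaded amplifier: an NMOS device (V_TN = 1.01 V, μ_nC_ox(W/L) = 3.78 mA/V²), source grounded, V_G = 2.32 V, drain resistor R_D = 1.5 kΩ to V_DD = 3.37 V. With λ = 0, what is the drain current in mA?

I_D = 1.93 mA

V_GS = V_G = 2.32 V, so V_ov = 2.32 − 1.01 = 1.31 V.
Assume saturation: I_D = ½ k_n V_ov² = 0.5 × 3.78 × 1.31² = 3.24 mA, giving V_DS = V_DD − I_D R_D = 3.37 − 3.24 × 1.5 = -1.5 V.
But -1.5 V < V_ov = 1.31 V, so the device is actually in triode.
In triode I_D = k_n[V_ov V_DS − ½ V_DS²] and I_D = (V_DD − V_DS)/R_D. Equating: 2.83 V_DS² − 8.428 V_DS + 3.37 = 0, giving V_DS = 0.476 V (the root below V_ov).
I_D = (3.37 − 0.476) / 1.5 = 1.93 mA.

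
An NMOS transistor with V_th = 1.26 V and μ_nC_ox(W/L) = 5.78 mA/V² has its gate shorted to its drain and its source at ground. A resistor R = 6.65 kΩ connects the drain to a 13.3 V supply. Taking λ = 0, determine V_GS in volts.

V_GS = 2.03 V

With gate tied to drain, V_GS = V_DS ≥ V_GS − V_th, so the device is in saturation.
KCL at the drain: ½ k_n (V_GS − V_th)² = (V_DD − V_GS)/R.
Let x = V_GS − 1.26. Then 19.2 x² + x − 12.04 = 0, giving x = 0.766 V (positive root), so V_GS = 2.03 V.
I_D = (V_DD − V_GS)/R = (13.3 − 2.03) / 6.65 = 1.7 mA.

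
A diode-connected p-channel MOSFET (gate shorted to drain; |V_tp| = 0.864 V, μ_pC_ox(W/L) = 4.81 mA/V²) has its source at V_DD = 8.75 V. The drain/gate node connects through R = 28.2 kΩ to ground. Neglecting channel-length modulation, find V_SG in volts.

V_SG = 1.20 V

With gate tied to drain, V_SG = V_SD ≥ V_SG − |V_tp|, so the device is in saturation.
KCL at the drain: ½ k_p (V_SG − |V_tp|)² = (V_DD − V_SG)/R.
Let x = V_SG − 0.864. Then 67.8 x² + x − 7.886 = 0, giving x = 0.334 V (positive root), so V_SG = 1.2 V.
I_D = (V_DD − V_SG)/R = (8.75 − 1.2) / 28.2 = 0.268 mA.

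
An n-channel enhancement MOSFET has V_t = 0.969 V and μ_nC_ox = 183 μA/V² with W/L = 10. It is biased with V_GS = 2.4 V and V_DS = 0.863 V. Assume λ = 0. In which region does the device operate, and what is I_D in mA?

k_n = μ_nC_ox · (W/L) = 1.83 mA/V².
V_ov = V_GS − V_t = 2.4 − 0.969 = 1.43 V.
Since V_DS = 0.863 V < V_ov = 1.43 V, the device is in the triode region.
I_D = k_n [V_ov · V_DS − ½ V_DS²] = 1.83 × [1.43 × 0.863 − 0.5 × 0.863²] = 1.58 mA.

Triode; I_D = 1.58 mA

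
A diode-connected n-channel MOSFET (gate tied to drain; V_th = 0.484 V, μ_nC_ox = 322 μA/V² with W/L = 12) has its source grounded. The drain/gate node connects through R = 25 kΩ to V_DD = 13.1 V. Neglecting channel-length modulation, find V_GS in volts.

V_GS = 0.985 V

With gate tied to drain, V_GS = V_DS ≥ V_GS − V_th, so the device is in saturation.
k_n = μ_nC_ox · (W/L) = 3.864 mA/V².
KCL at the drain: ½ k_n (V_GS − V_th)² = (V_DD − V_GS)/R.
Let x = V_GS − 0.484. Then 48.3 x² + x − 12.62 = 0, giving x = 0.501 V (positive root), so V_GS = 0.985 V.
I_D = (V_DD − V_GS)/R = (13.1 − 0.985) / 25 = 0.485 mA.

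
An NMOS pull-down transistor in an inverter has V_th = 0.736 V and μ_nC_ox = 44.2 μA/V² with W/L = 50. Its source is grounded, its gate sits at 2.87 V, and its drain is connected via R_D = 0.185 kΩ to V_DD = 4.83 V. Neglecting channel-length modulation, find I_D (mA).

V_GS = V_G = 2.87 V, so V_ov = 2.87 − 0.736 = 2.13 V.
k_n = μ_nC_ox · (W/L) = 2.21 mA/V².
Assume saturation: I_D = ½ k_n V_ov² = 0.5 × 2.21 × 2.13² = 5.03 mA, giving V_DS = V_DD − I_D R_D = 4.83 − 5.03 × 0.185 = 3.9 V.
V_DS = 3.9 V ≥ V_ov = 2.13 V, confirming saturation.

I_D = 5.03 mA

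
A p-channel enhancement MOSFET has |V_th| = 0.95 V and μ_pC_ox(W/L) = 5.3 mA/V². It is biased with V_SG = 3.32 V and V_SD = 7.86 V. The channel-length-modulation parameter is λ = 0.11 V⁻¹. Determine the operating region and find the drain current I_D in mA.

Saturation; I_D = 27.8 mA

V_ov = V_SG − |V_th| = 3.32 − 0.95 = 2.37 V.
Since V_SD = 7.86 V ≥ V_ov = 2.37 V, the device is in saturation.
I_D = ½ k_p V_ov² (1 + λ V_SD) = 0.5 × 5.3 × 2.37² × (1 + 0.11 × 7.86) = 27.8 mA.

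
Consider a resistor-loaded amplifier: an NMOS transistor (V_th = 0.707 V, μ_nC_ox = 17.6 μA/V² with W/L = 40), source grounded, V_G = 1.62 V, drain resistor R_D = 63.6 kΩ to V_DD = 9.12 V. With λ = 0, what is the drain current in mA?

V_GS = V_G = 1.62 V, so V_ov = 1.62 − 0.707 = 0.913 V.
k_n = μ_nC_ox · (W/L) = 0.704 mA/V².
Assume saturation: I_D = ½ k_n V_ov² = 0.5 × 0.704 × 0.913² = 0.293 mA, giving V_DS = V_DD − I_D R_D = 9.12 − 0.293 × 63.6 = -9.54 V.
But -9.54 V < V_ov = 0.913 V, so the device is actually in triode.
In triode I_D = k_n[V_ov V_DS − ½ V_DS²] and I_D = (V_DD − V_DS)/R_D. Equating: 22.4 V_DS² − 41.88 V_DS + 9.12 = 0, giving V_DS = 0.252 V (the root below V_ov).
I_D = (9.12 − 0.252) / 63.6 = 0.139 mA.

I_D = 0.139 mA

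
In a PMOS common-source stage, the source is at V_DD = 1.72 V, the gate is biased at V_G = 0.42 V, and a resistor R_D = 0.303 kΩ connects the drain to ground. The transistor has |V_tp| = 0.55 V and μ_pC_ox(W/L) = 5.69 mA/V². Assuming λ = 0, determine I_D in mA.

V_SG = V_DD − V_G = 1.72 − 0.42 = 1.3 V, so V_ov = 1.3 − 0.55 = 0.75 V.
Assume saturation: I_D = ½ k_p V_ov² = 0.5 × 5.69 × 0.75² = 1.6 mA, giving V_SD = V_DD − I_D R_D = 1.72 − 1.6 × 0.303 = 1.24 V.
V_SD = 1.24 V ≥ V_ov = 0.75 V, confirming saturation.

I_D = 1.60 mA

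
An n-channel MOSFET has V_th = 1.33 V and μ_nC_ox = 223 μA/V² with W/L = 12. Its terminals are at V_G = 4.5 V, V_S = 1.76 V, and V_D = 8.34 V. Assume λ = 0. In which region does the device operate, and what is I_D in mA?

V_GS = V_G − V_S = 4.5 − 1.76 = 2.74 V; V_DS = V_D − V_S = 8.34 − 1.76 = 6.58 V.
k_n = μ_nC_ox · (W/L) = 2.676 mA/V².
V_ov = V_GS − V_th = 2.74 − 1.33 = 1.41 V.
Since V_DS = 6.58 V ≥ V_ov = 1.41 V, the device is in saturation.
I_D = ½ k_n V_ov² = 0.5 × 2.676 × 1.41² = 2.66 mA.

Saturation; I_D = 2.66 mA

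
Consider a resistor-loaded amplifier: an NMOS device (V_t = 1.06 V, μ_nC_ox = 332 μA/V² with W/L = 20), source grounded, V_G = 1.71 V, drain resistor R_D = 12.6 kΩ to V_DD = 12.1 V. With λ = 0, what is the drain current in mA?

V_GS = V_G = 1.71 V, so V_ov = 1.71 − 1.06 = 0.65 V.
k_n = μ_nC_ox · (W/L) = 6.64 mA/V².
Assume saturation: I_D = ½ k_n V_ov² = 0.5 × 6.64 × 0.65² = 1.4 mA, giving V_DS = V_DD − I_D R_D = 12.1 − 1.4 × 12.6 = -5.57 V.
But -5.57 V < V_ov = 0.65 V, so the device is actually in triode.
In triode I_D = k_n[V_ov V_DS − ½ V_DS²] and I_D = (V_DD − V_DS)/R_D. Equating: 41.8 V_DS² − 55.38 V_DS + 12.1 = 0, giving V_DS = 0.276 V (the root below V_ov).
I_D = (12.1 − 0.276) / 12.6 = 0.938 mA.

I_D = 0.938 mA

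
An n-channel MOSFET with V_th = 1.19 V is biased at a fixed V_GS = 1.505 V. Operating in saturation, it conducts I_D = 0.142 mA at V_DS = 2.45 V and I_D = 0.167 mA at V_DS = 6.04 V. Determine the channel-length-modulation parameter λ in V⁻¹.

λ = 0.0557 V⁻¹

With V_GS fixed, I_D ∝ (1 + λ V_DS) in saturation, so I_D2/I_D1 = (1 + λ V_DS2)/(1 + λ V_DS1).
0.167/0.142 = 1.176 = (1 + 6.04 λ)/(1 + 2.45 λ).
Solving: λ (I_D1 V_DS2 − I_D2 V_DS1) = I_D2 − I_D1, so λ = (0.167 − 0.142) / (0.142 × 6.04 − 0.167 × 2.45) = 0.025 / 0.449 = 0.0557 V⁻¹.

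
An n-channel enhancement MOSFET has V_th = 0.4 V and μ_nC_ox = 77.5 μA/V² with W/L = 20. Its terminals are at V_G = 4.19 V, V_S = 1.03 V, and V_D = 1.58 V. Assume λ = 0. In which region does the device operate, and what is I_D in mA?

V_GS = V_G − V_S = 4.19 − 1.03 = 3.16 V; V_DS = V_D − V_S = 1.58 − 1.03 = 0.55 V.
k_n = μ_nC_ox · (W/L) = 1.55 mA/V².
V_ov = V_GS − V_th = 3.16 − 0.4 = 2.76 V.
Since V_DS = 0.55 V < V_ov = 2.76 V, the device is in the triode region.
I_D = k_n [V_ov · V_DS − ½ V_DS²] = 1.55 × [2.76 × 0.55 − 0.5 × 0.55²] = 2.12 mA.

Triode; I_D = 2.12 mA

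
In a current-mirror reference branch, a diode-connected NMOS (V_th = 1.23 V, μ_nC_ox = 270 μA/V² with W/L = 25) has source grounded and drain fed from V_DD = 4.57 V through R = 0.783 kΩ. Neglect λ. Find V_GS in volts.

V_GS = 2.18 V

With gate tied to drain, V_GS = V_DS ≥ V_GS − V_th, so the device is in saturation.
k_n = μ_nC_ox · (W/L) = 6.75 mA/V².
KCL at the drain: ½ k_n (V_GS − V_th)² = (V_DD − V_GS)/R.
Let x = V_GS − 1.23. Then 2.64 x² + x − 3.34 = 0, giving x = 0.951 V (positive root), so V_GS = 2.18 V.
I_D = (V_DD − V_GS)/R = (4.57 − 2.18) / 0.783 = 3.05 mA.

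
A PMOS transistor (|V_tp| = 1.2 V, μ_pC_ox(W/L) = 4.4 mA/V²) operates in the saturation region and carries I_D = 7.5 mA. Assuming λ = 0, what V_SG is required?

In saturation I_D = ½ k_p (V_SG − |V_tp|)², so V_SG − |V_tp| = √(2 I_D / k_p) = √(2 × 7.5 / 4.4) = 1.85 V.
V_SG = 1.2 + 1.85 = 3.05 V.

V_SG = 3.05 V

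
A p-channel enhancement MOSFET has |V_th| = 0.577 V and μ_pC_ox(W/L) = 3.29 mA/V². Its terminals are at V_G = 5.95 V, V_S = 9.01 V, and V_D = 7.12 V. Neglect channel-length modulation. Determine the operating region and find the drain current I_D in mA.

Triode; I_D = 9.56 mA

V_SG = V_S − V_G = 9.01 − 5.95 = 3.06 V; V_SD = V_S − V_D = 9.01 − 7.12 = 1.89 V.
V_ov = V_SG − |V_th| = 3.06 − 0.577 = 2.48 V.
Since V_SD = 1.89 V < V_ov = 2.48 V, the device is in the triode region.
I_D = k_p [V_ov · V_SD − ½ V_SD²] = 3.29 × [2.48 × 1.89 − 0.5 × 1.89²] = 9.56 mA.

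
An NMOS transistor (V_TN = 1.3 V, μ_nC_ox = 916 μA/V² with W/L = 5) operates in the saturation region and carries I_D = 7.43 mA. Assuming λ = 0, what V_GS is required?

k_n = μ_nC_ox · (W/L) = 4.58 mA/V².
In saturation I_D = ½ k_n (V_GS − V_TN)², so V_GS − V_TN = √(2 I_D / k_n) = √(2 × 7.43 / 4.58) = 1.8 V.
V_GS = 1.3 + 1.8 = 3.1 V.

V_GS = 3.10 V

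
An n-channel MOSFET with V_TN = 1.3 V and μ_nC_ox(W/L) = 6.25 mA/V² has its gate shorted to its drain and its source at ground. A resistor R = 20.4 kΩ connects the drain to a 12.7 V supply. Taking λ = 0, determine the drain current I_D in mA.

With gate tied to drain, V_GS = V_DS ≥ V_GS − V_TN, so the device is in saturation.
KCL at the drain: ½ k_n (V_GS − V_TN)² = (V_DD − V_GS)/R.
Let x = V_GS − 1.3. Then 63.7 x² + x − 11.4 = 0, giving x = 0.415 V (positive root), so V_GS = 1.72 V.
I_D = (V_DD − V_GS)/R = (12.7 − 1.72) / 20.4 = 0.538 mA.

I_D = 0.538 mA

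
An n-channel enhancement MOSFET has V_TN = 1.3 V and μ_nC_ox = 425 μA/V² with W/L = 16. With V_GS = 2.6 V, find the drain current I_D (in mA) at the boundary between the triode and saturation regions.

I_D = 5.75 mA

At the boundary V_DS = V_ov = V_GS − V_TN = 2.6 − 1.3 = 1.3 V.
k_n = μ_nC_ox · (W/L) = 6.8 mA/V².
I_D = ½ k_n V_ov² = 0.5 × 6.8 × 1.3² = 5.75 mA.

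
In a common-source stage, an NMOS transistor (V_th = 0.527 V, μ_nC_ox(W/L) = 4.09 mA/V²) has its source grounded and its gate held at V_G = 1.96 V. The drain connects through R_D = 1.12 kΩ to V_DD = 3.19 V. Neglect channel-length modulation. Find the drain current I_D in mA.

V_GS = V_G = 1.96 V, so V_ov = 1.96 − 0.527 = 1.43 V.
Assume saturation: I_D = ½ k_n V_ov² = 0.5 × 4.09 × 1.43² = 4.2 mA, giving V_DS = V_DD − I_D R_D = 3.19 − 4.2 × 1.12 = -1.51 V.
But -1.51 V < V_ov = 1.43 V, so the device is actually in triode.
In triode I_D = k_n[V_ov V_DS − ½ V_DS²] and I_D = (V_DD − V_DS)/R_D. Equating: 2.29 V_DS² − 7.564 V_DS + 3.19 = 0, giving V_DS = 0.496 V (the root below V_ov).
I_D = (3.19 − 0.496) / 1.12 = 2.41 mA.

I_D = 2.41 mA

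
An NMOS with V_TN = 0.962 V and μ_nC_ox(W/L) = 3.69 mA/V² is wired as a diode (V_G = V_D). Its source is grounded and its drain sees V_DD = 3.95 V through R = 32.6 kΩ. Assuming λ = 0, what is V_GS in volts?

V_GS = 1.18 V

With gate tied to drain, V_GS = V_DS ≥ V_GS − V_TN, so the device is in saturation.
KCL at the drain: ½ k_n (V_GS − V_TN)² = (V_DD − V_GS)/R.
Let x = V_GS − 0.962. Then 60.1 x² + x − 2.988 = 0, giving x = 0.215 V (positive root), so V_GS = 1.18 V.
I_D = (V_DD − V_GS)/R = (3.95 − 1.18) / 32.6 = 0.0851 mA.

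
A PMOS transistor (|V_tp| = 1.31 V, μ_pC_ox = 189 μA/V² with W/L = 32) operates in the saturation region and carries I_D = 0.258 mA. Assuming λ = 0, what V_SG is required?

k_p = μ_pC_ox · (W/L) = 6.048 mA/V².
In saturation I_D = ½ k_p (V_SG − |V_tp|)², so V_SG − |V_tp| = √(2 I_D / k_p) = √(2 × 0.258 / 6.048) = 0.292 V.
V_SG = 1.31 + 0.292 = 1.6 V.

V_SG = 1.60 V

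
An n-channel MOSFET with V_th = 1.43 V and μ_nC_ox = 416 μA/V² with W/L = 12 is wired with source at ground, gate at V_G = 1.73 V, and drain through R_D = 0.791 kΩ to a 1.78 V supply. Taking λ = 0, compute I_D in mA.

I_D = 0.225 mA

V_GS = V_G = 1.73 V, so V_ov = 1.73 − 1.43 = 0.3 V.
k_n = μ_nC_ox · (W/L) = 4.992 mA/V².
Assume saturation: I_D = ½ k_n V_ov² = 0.5 × 4.992 × 0.3² = 0.225 mA, giving V_DS = V_DD − I_D R_D = 1.78 − 0.225 × 0.791 = 1.6 V.
V_DS = 1.6 V ≥ V_ov = 0.3 V, confirming saturation.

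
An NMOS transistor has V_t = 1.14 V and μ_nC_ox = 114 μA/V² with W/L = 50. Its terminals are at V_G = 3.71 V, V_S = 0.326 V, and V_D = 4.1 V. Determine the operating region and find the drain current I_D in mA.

Saturation; I_D = 14.4 mA

V_GS = V_G − V_S = 3.71 − 0.326 = 3.38 V; V_DS = V_D − V_S = 4.1 − 0.326 = 3.77 V.
k_n = μ_nC_ox · (W/L) = 5.7 mA/V².
V_ov = V_GS − V_t = 3.38 − 1.14 = 2.24 V.
Since V_DS = 3.77 V ≥ V_ov = 2.24 V, the device is in saturation.
I_D = ½ k_n V_ov² = 0.5 × 5.7 × 2.24² = 14.4 mA.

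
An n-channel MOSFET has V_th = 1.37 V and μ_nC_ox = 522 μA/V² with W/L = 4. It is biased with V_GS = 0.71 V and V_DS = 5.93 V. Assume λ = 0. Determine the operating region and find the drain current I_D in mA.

V_GS = 0.71 V < V_th = 1.37 V, so the transistor is in cutoff.

Cutoff; I_D = 0 mA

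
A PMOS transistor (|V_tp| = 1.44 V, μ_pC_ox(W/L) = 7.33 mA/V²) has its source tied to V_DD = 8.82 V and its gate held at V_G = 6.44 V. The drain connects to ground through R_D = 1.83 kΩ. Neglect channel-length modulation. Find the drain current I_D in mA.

I_D = 3.24 mA

V_SG = V_DD − V_G = 8.82 − 6.44 = 2.38 V, so V_ov = 2.38 − 1.44 = 0.94 V.
Assume saturation: I_D = ½ k_p V_ov² = 0.5 × 7.33 × 0.94² = 3.24 mA, giving V_SD = V_DD − I_D R_D = 8.82 − 3.24 × 1.83 = 2.89 V.
V_SD = 2.89 V ≥ V_ov = 0.94 V, confirming saturation.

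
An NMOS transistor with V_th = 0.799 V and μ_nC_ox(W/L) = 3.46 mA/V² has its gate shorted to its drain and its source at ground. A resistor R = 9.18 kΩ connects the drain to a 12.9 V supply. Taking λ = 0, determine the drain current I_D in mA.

I_D = 1.23 mA

With gate tied to drain, V_GS = V_DS ≥ V_GS − V_th, so the device is in saturation.
KCL at the drain: ½ k_n (V_GS − V_th)² = (V_DD − V_GS)/R.
Let x = V_GS − 0.799. Then 15.9 x² + x − 12.1 = 0, giving x = 0.842 V (positive root), so V_GS = 1.64 V.
I_D = (V_DD − V_GS)/R = (12.9 − 1.64) / 9.18 = 1.23 mA.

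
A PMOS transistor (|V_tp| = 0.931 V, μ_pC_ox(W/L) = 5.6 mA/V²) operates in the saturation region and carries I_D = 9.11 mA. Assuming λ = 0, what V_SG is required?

In saturation I_D = ½ k_p (V_SG − |V_tp|)², so V_SG − |V_tp| = √(2 I_D / k_p) = √(2 × 9.11 / 5.6) = 1.8 V.
V_SG = 0.931 + 1.8 = 2.73 V.

V_SG = 2.73 V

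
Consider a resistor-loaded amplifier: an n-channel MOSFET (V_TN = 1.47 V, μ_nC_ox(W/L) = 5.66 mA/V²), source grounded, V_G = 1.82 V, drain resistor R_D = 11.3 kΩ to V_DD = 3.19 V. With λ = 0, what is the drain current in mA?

V_GS = V_G = 1.82 V, so V_ov = 1.82 − 1.47 = 0.35 V.
Assume saturation: I_D = ½ k_n V_ov² = 0.5 × 5.66 × 0.35² = 0.347 mA, giving V_DS = V_DD − I_D R_D = 3.19 − 0.347 × 11.3 = -0.727 V.
But -0.727 V < V_ov = 0.35 V, so the device is actually in triode.
In triode I_D = k_n[V_ov V_DS − ½ V_DS²] and I_D = (V_DD − V_DS)/R_D. Equating: 32 V_DS² − 23.39 V_DS + 3.19 = 0, giving V_DS = 0.181 V (the root below V_ov).
I_D = (3.19 − 0.181) / 11.3 = 0.266 mA.

I_D = 0.266 mA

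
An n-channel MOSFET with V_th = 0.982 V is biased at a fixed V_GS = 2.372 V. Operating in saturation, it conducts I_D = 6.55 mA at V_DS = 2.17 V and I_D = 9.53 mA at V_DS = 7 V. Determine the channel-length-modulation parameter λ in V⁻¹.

With V_GS fixed, I_D ∝ (1 + λ V_DS) in saturation, so I_D2/I_D1 = (1 + λ V_DS2)/(1 + λ V_DS1).
9.53/6.55 = 1.455 = (1 + 7 λ)/(1 + 2.17 λ).
Solving: λ (I_D1 V_DS2 − I_D2 V_DS1) = I_D2 − I_D1, so λ = (9.53 − 6.55) / (6.55 × 7 − 9.53 × 2.17) = 2.98 / 25.2 = 0.118 V⁻¹.

λ = 0.118 V⁻¹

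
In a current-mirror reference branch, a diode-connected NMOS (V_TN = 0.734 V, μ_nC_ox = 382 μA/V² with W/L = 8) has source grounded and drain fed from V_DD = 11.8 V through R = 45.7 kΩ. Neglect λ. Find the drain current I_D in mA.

With gate tied to drain, V_GS = V_DS ≥ V_GS − V_TN, so the device is in saturation.
k_n = μ_nC_ox · (W/L) = 3.056 mA/V².
KCL at the drain: ½ k_n (V_GS − V_TN)² = (V_DD − V_GS)/R.
Let x = V_GS − 0.734. Then 69.8 x² + x − 11.07 = 0, giving x = 0.391 V (positive root), so V_GS = 1.12 V.
I_D = (V_DD − V_GS)/R = (11.8 − 1.12) / 45.7 = 0.234 mA.

I_D = 0.234 mA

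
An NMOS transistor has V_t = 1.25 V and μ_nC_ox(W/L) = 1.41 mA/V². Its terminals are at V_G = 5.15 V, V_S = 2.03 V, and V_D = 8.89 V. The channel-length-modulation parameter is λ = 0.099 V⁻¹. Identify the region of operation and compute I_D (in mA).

Saturation; I_D = 4.14 mA

V_GS = V_G − V_S = 5.15 − 2.03 = 3.12 V; V_DS = V_D − V_S = 8.89 − 2.03 = 6.86 V.
V_ov = V_GS − V_t = 3.12 − 1.25 = 1.87 V.
Since V_DS = 6.86 V ≥ V_ov = 1.87 V, the device is in saturation.
I_D = ½ k_n V_ov² (1 + λ V_DS) = 0.5 × 1.41 × 1.87² × (1 + 0.099 × 6.86) = 4.14 mA.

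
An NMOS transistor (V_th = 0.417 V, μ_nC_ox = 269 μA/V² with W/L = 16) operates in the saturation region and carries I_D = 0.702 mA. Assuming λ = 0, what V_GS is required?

V_GS = 0.988 V

k_n = μ_nC_ox · (W/L) = 4.304 mA/V².
In saturation I_D = ½ k_n (V_GS − V_th)², so V_GS − V_th = √(2 I_D / k_n) = √(2 × 0.702 / 4.304) = 0.571 V.
V_GS = 0.417 + 0.571 = 0.988 V.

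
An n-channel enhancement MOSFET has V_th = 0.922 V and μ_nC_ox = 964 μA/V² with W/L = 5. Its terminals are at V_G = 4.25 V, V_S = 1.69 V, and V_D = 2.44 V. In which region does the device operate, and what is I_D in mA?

V_GS = V_G − V_S = 4.25 − 1.69 = 2.56 V; V_DS = V_D − V_S = 2.44 − 1.69 = 0.75 V.
k_n = μ_nC_ox · (W/L) = 4.82 mA/V².
V_ov = V_GS − V_th = 2.56 − 0.922 = 1.64 V.
Since V_DS = 0.75 V < V_ov = 1.64 V, the device is in the triode region.
I_D = k_n [V_ov · V_DS − ½ V_DS²] = 4.82 × [1.64 × 0.75 − 0.5 × 0.75²] = 4.57 mA.

Triode; I_D = 4.57 mA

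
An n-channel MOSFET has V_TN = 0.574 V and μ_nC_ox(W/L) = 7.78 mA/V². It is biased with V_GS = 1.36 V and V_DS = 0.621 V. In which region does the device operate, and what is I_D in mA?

V_ov = V_GS − V_TN = 1.36 − 0.574 = 0.786 V.
Since V_DS = 0.621 V < V_ov = 0.786 V, the device is in the triode region.
I_D = k_n [V_ov · V_DS − ½ V_DS²] = 7.78 × [0.786 × 0.621 − 0.5 × 0.621²] = 2.3 mA.

Triode; I_D = 2.30 mA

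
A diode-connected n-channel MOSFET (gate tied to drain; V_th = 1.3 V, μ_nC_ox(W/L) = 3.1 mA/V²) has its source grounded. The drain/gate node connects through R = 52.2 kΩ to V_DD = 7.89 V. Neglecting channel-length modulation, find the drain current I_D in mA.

With gate tied to drain, V_GS = V_DS ≥ V_GS − V_th, so the device is in saturation.
KCL at the drain: ½ k_n (V_GS − V_th)² = (V_DD − V_GS)/R.
Let x = V_GS − 1.3. Then 80.9 x² + x − 6.59 = 0, giving x = 0.279 V (positive root), so V_GS = 1.58 V.
I_D = (V_DD − V_GS)/R = (7.89 − 1.58) / 52.2 = 0.121 mA.

I_D = 0.121 mA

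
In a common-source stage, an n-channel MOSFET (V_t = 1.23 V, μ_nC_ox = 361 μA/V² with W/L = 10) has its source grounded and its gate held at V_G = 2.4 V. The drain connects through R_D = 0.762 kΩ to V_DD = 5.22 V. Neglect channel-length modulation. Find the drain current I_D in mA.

I_D = 2.47 mA

V_GS = V_G = 2.4 V, so V_ov = 2.4 − 1.23 = 1.17 V.
k_n = μ_nC_ox · (W/L) = 3.61 mA/V².
Assume saturation: I_D = ½ k_n V_ov² = 0.5 × 3.61 × 1.17² = 2.47 mA, giving V_DS = V_DD − I_D R_D = 5.22 − 2.47 × 0.762 = 3.34 V.
V_DS = 3.34 V ≥ V_ov = 1.17 V, confirming saturation.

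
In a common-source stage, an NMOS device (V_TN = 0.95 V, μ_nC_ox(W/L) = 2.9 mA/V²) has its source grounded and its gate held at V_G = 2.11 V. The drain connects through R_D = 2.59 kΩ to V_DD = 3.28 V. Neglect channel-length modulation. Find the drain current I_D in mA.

V_GS = V_G = 2.11 V, so V_ov = 2.11 − 0.95 = 1.16 V.
Assume saturation: I_D = ½ k_n V_ov² = 0.5 × 2.9 × 1.16² = 1.95 mA, giving V_DS = V_DD − I_D R_D = 3.28 − 1.95 × 2.59 = -1.77 V.
But -1.77 V < V_ov = 1.16 V, so the device is actually in triode.
In triode I_D = k_n[V_ov V_DS − ½ V_DS²] and I_D = (V_DD − V_DS)/R_D. Equating: 3.76 V_DS² − 9.713 V_DS + 3.28 = 0, giving V_DS = 0.399 V (the root below V_ov).
I_D = (3.28 − 0.399) / 2.59 = 1.11 mA.

I_D = 1.11 mA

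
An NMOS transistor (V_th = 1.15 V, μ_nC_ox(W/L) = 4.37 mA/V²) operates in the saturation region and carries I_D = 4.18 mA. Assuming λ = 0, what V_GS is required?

In saturation I_D = ½ k_n (V_GS − V_th)², so V_GS − V_th = √(2 I_D / k_n) = √(2 × 4.18 / 4.37) = 1.38 V.
V_GS = 1.15 + 1.38 = 2.53 V.

V_GS = 2.53 V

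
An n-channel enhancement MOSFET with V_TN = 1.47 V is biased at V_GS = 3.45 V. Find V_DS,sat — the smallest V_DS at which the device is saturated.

The boundary between triode and saturation is V_DS = V_GS − V_TN = V_ov.
V_ov = 3.45 − 1.47 = 1.98 V.

V_DS,sat = 1.98 V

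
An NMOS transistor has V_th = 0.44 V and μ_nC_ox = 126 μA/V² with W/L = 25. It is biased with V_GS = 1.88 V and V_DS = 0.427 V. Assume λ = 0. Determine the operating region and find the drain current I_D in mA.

Triode; I_D = 1.65 mA

k_n = μ_nC_ox · (W/L) = 3.15 mA/V².
V_ov = V_GS − V_th = 1.88 − 0.44 = 1.44 V.
Since V_DS = 0.427 V < V_ov = 1.44 V, the device is in the triode region.
I_D = k_n [V_ov · V_DS − ½ V_DS²] = 3.15 × [1.44 × 0.427 − 0.5 × 0.427²] = 1.65 mA.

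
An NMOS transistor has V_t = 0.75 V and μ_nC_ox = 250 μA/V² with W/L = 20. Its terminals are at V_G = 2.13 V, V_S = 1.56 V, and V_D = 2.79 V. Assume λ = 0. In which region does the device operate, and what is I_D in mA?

V_GS = V_G − V_S = 2.13 − 1.56 = 0.57 V; V_DS = V_D − V_S = 2.79 − 1.56 = 1.23 V.
V_GS = 0.57 V < V_t = 0.75 V, so the transistor is in cutoff.

Cutoff; I_D = 0 mA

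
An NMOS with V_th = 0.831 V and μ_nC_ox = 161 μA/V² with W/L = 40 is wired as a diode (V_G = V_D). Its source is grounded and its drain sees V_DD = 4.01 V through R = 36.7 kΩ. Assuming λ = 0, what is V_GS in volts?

V_GS = 0.991 V

With gate tied to drain, V_GS = V_DS ≥ V_GS − V_th, so the device is in saturation.
k_n = μ_nC_ox · (W/L) = 6.44 mA/V².
KCL at the drain: ½ k_n (V_GS − V_th)² = (V_DD − V_GS)/R.
Let x = V_GS − 0.831. Then 118 x² + x − 3.179 = 0, giving x = 0.16 V (positive root), so V_GS = 0.991 V.
I_D = (V_DD − V_GS)/R = (4.01 − 0.991) / 36.7 = 0.0823 mA.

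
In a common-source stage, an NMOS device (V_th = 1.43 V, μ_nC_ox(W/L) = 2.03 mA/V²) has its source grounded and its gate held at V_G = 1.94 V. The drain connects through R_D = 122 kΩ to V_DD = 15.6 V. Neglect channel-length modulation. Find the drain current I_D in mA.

I_D = 0.127 mA

V_GS = V_G = 1.94 V, so V_ov = 1.94 − 1.43 = 0.51 V.
Assume saturation: I_D = ½ k_n V_ov² = 0.5 × 2.03 × 0.51² = 0.264 mA, giving V_DS = V_DD − I_D R_D = 15.6 − 0.264 × 122 = -16.6 V.
But -16.6 V < V_ov = 0.51 V, so the device is actually in triode.
In triode I_D = k_n[V_ov V_DS − ½ V_DS²] and I_D = (V_DD − V_DS)/R_D. Equating: 124 V_DS² − 127.3 V_DS + 15.6 = 0, giving V_DS = 0.142 V (the root below V_ov).
I_D = (15.6 − 0.142) / 122 = 0.127 mA.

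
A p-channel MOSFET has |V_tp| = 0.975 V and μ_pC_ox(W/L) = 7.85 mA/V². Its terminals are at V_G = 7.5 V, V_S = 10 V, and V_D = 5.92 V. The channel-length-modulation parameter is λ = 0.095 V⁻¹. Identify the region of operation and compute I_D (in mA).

V_SG = V_S − V_G = 10 − 7.5 = 2.5 V; V_SD = V_S − V_D = 10 − 5.92 = 4.08 V.
V_ov = V_SG − |V_tp| = 2.5 − 0.975 = 1.52 V.
Since V_SD = 4.08 V ≥ V_ov = 1.52 V, the device is in saturation.
I_D = ½ k_p V_ov² (1 + λ V_SD) = 0.5 × 7.85 × 1.52² × (1 + 0.095 × 4.08) = 12.7 mA.

Saturation; I_D = 12.7 mA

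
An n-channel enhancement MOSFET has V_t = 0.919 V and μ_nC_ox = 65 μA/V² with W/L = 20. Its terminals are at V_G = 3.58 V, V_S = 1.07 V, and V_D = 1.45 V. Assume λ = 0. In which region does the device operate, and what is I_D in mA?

V_GS = V_G − V_S = 3.58 − 1.07 = 2.51 V; V_DS = V_D − V_S = 1.45 − 1.07 = 0.38 V.
k_n = μ_nC_ox · (W/L) = 1.3 mA/V².
V_ov = V_GS − V_t = 2.51 − 0.919 = 1.59 V.
Since V_DS = 0.38 V < V_ov = 1.59 V, the device is in the triode region.
I_D = k_n [V_ov · V_DS − ½ V_DS²] = 1.3 × [1.59 × 0.38 − 0.5 × 0.38²] = 0.692 mA.

Triode; I_D = 0.692 mA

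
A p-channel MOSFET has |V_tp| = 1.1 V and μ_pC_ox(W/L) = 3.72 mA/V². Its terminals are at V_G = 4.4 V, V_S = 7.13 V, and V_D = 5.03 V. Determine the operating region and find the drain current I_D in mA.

Saturation; I_D = 4.94 mA

V_SG = V_S − V_G = 7.13 − 4.4 = 2.73 V; V_SD = V_S − V_D = 7.13 − 5.03 = 2.1 V.
V_ov = V_SG − |V_tp| = 2.73 − 1.1 = 1.63 V.
Since V_SD = 2.1 V ≥ V_ov = 1.63 V, the device is in saturation.
I_D = ½ k_p V_ov² = 0.5 × 3.72 × 1.63² = 4.94 mA.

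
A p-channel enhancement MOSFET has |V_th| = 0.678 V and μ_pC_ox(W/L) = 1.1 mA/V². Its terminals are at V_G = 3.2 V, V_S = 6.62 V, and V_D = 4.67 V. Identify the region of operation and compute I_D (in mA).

V_SG = V_S − V_G = 6.62 − 3.2 = 3.42 V; V_SD = V_S − V_D = 6.62 − 4.67 = 1.95 V.
V_ov = V_SG − |V_th| = 3.42 − 0.678 = 2.74 V.
Since V_SD = 1.95 V < V_ov = 2.74 V, the device is in the triode region.
I_D = k_p [V_ov · V_SD − ½ V_SD²] = 1.1 × [2.74 × 1.95 − 0.5 × 1.95²] = 3.79 mA.

Triode; I_D = 3.79 mA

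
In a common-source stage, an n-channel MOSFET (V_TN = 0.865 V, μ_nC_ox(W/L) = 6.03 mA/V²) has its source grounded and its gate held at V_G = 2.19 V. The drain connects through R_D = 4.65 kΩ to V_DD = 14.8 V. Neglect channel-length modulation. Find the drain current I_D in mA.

I_D = 3.08 mA

V_GS = V_G = 2.19 V, so V_ov = 2.19 − 0.865 = 1.32 V.
Assume saturation: I_D = ½ k_n V_ov² = 0.5 × 6.03 × 1.32² = 5.29 mA, giving V_DS = V_DD − I_D R_D = 14.8 − 5.29 × 4.65 = -9.81 V.
But -9.81 V < V_ov = 1.32 V, so the device is actually in triode.
In triode I_D = k_n[V_ov V_DS − ½ V_DS²] and I_D = (V_DD − V_DS)/R_D. Equating: 14 V_DS² − 38.15 V_DS + 14.8 = 0, giving V_DS = 0.469 V (the root below V_ov).
I_D = (14.8 − 0.469) / 4.65 = 3.08 mA.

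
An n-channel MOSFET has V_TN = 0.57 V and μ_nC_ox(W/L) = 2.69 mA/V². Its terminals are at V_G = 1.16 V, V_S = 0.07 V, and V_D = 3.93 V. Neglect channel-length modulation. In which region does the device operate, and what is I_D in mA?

Saturation; I_D = 0.364 mA

V_GS = V_G − V_S = 1.16 − 0.07 = 1.09 V; V_DS = V_D − V_S = 3.93 − 0.07 = 3.86 V.
V_ov = V_GS − V_TN = 1.09 − 0.57 = 0.52 V.
Since V_DS = 3.86 V ≥ V_ov = 0.52 V, the device is in saturation.
I_D = ½ k_n V_ov² = 0.5 × 2.69 × 0.52² = 0.364 mA.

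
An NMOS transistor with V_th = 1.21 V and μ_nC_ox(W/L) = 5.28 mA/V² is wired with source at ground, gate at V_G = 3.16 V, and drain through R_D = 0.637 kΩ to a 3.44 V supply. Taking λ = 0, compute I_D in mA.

I_D = 4.59 mA

V_GS = V_G = 3.16 V, so V_ov = 3.16 − 1.21 = 1.95 V.
Assume saturation: I_D = ½ k_n V_ov² = 0.5 × 5.28 × 1.95² = 10 mA, giving V_DS = V_DD − I_D R_D = 3.44 − 10 × 0.637 = -2.95 V.
But -2.95 V < V_ov = 1.95 V, so the device is actually in triode.
In triode I_D = k_n[V_ov V_DS − ½ V_DS²] and I_D = (V_DD − V_DS)/R_D. Equating: 1.68 V_DS² − 7.559 V_DS + 3.44 = 0, giving V_DS = 0.514 V (the root below V_ov).
I_D = (3.44 − 0.514) / 0.637 = 4.59 mA.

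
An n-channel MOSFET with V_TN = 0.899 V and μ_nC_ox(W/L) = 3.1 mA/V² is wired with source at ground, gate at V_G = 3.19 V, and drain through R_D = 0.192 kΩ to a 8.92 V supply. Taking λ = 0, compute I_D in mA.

V_GS = V_G = 3.19 V, so V_ov = 3.19 − 0.899 = 2.29 V.
Assume saturation: I_D = ½ k_n V_ov² = 0.5 × 3.1 × 2.29² = 8.14 mA, giving V_DS = V_DD − I_D R_D = 8.92 − 8.14 × 0.192 = 7.36 V.
V_DS = 7.36 V ≥ V_ov = 2.29 V, confirming saturation.

I_D = 8.14 mA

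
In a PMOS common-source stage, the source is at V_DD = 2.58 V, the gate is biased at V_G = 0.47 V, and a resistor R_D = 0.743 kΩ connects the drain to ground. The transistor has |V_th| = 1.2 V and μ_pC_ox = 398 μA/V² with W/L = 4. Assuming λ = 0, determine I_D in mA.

V_SG = V_DD − V_G = 2.58 − 0.47 = 2.11 V, so V_ov = 2.11 − 1.2 = 0.91 V.
k_p = μ_pC_ox · (W/L) = 1.592 mA/V².
Assume saturation: I_D = ½ k_p V_ov² = 0.5 × 1.592 × 0.91² = 0.659 mA, giving V_SD = V_DD − I_D R_D = 2.58 − 0.659 × 0.743 = 2.09 V.
V_SD = 2.09 V ≥ V_ov = 0.91 V, confirming saturation.

I_D = 0.659 mA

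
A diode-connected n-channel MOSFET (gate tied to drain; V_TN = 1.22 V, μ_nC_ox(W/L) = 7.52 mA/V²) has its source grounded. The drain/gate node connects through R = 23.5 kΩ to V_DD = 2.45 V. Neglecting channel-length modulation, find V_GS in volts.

V_GS = 1.33 V

With gate tied to drain, V_GS = V_DS ≥ V_GS − V_TN, so the device is in saturation.
KCL at the drain: ½ k_n (V_GS − V_TN)² = (V_DD − V_GS)/R.
Let x = V_GS − 1.22. Then 88.4 x² + x − 1.23 = 0, giving x = 0.112 V (positive root), so V_GS = 1.33 V.
I_D = (V_DD − V_GS)/R = (2.45 − 1.33) / 23.5 = 0.0476 mA.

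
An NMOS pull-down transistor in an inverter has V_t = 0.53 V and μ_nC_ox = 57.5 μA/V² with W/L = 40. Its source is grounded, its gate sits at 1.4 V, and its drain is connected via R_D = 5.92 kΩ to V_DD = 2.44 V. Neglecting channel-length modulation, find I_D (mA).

V_GS = V_G = 1.4 V, so V_ov = 1.4 − 0.53 = 0.87 V.
k_n = μ_nC_ox · (W/L) = 2.3 mA/V².
Assume saturation: I_D = ½ k_n V_ov² = 0.5 × 2.3 × 0.87² = 0.87 mA, giving V_DS = V_DD − I_D R_D = 2.44 − 0.87 × 5.92 = -2.71 V.
But -2.71 V < V_ov = 0.87 V, so the device is actually in triode.
In triode I_D = k_n[V_ov V_DS − ½ V_DS²] and I_D = (V_DD − V_DS)/R_D. Equating: 6.81 V_DS² − 12.85 V_DS + 2.44 = 0, giving V_DS = 0.214 V (the root below V_ov).
I_D = (2.44 − 0.214) / 5.92 = 0.376 mA.

I_D = 0.376 mA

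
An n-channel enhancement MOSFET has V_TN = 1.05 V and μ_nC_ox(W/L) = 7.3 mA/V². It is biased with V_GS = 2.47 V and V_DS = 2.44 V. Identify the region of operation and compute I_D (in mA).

V_ov = V_GS − V_TN = 2.47 − 1.05 = 1.42 V.
Since V_DS = 2.44 V ≥ V_ov = 1.42 V, the device is in saturation.
I_D = ½ k_n V_ov² = 0.5 × 7.3 × 1.42² = 7.36 mA.

Saturation; I_D = 7.36 mA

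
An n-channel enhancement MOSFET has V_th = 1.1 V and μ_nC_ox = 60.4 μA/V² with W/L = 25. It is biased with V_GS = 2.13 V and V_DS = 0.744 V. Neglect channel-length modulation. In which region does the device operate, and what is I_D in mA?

Triode; I_D = 0.739 mA

k_n = μ_nC_ox · (W/L) = 1.51 mA/V².
V_ov = V_GS − V_th = 2.13 − 1.1 = 1.03 V.
Since V_DS = 0.744 V < V_ov = 1.03 V, the device is in the triode region.
I_D = k_n [V_ov · V_DS − ½ V_DS²] = 1.51 × [1.03 × 0.744 − 0.5 × 0.744²] = 0.739 mA.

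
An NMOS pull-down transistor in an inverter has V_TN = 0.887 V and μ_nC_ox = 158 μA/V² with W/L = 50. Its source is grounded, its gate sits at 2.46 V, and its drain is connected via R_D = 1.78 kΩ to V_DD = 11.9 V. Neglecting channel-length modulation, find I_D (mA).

I_D = 6.33 mA

V_GS = V_G = 2.46 V, so V_ov = 2.46 − 0.887 = 1.57 V.
k_n = μ_nC_ox · (W/L) = 7.9 mA/V².
Assume saturation: I_D = ½ k_n V_ov² = 0.5 × 7.9 × 1.57² = 9.77 mA, giving V_DS = V_DD − I_D R_D = 11.9 − 9.77 × 1.78 = -5.5 V.
But -5.5 V < V_ov = 1.57 V, so the device is actually in triode.
In triode I_D = k_n[V_ov V_DS − ½ V_DS²] and I_D = (V_DD − V_DS)/R_D. Equating: 7.03 V_DS² − 23.12 V_DS + 11.9 = 0, giving V_DS = 0.639 V (the root below V_ov).
I_D = (11.9 − 0.639) / 1.78 = 6.33 mA.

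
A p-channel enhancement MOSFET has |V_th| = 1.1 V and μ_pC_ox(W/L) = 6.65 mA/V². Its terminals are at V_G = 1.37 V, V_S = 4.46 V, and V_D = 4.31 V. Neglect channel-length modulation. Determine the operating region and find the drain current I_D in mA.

Triode; I_D = 1.91 mA

V_SG = V_S − V_G = 4.46 − 1.37 = 3.09 V; V_SD = V_S − V_D = 4.46 − 4.31 = 0.15 V.
V_ov = V_SG − |V_th| = 3.09 − 1.1 = 1.99 V.
Since V_SD = 0.15 V < V_ov = 1.99 V, the device is in the triode region.
I_D = k_p [V_ov · V_SD − ½ V_SD²] = 6.65 × [1.99 × 0.15 − 0.5 × 0.15²] = 1.91 mA.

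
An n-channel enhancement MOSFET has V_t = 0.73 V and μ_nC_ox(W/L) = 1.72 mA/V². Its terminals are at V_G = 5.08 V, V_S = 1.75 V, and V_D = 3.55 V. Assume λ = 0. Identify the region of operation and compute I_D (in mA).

V_GS = V_G − V_S = 5.08 − 1.75 = 3.33 V; V_DS = V_D − V_S = 3.55 − 1.75 = 1.8 V.
V_ov = V_GS − V_t = 3.33 − 0.73 = 2.6 V.
Since V_DS = 1.8 V < V_ov = 2.6 V, the device is in the triode region.
I_D = k_n [V_ov · V_DS − ½ V_DS²] = 1.72 × [2.6 × 1.8 − 0.5 × 1.8²] = 5.26 mA.

Triode; I_D = 5.26 mA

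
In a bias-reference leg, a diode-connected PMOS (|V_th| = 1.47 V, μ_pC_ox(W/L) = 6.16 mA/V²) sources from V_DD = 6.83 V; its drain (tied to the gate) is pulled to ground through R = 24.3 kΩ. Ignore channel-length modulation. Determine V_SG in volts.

V_SG = 1.73 V

With gate tied to drain, V_SG = V_SD ≥ V_SG − |V_th|, so the device is in saturation.
KCL at the drain: ½ k_p (V_SG − |V_th|)² = (V_DD − V_SG)/R.
Let x = V_SG − 1.47. Then 74.8 x² + x − 5.36 = 0, giving x = 0.261 V (positive root), so V_SG = 1.73 V.
I_D = (V_DD − V_SG)/R = (6.83 − 1.73) / 24.3 = 0.21 mA.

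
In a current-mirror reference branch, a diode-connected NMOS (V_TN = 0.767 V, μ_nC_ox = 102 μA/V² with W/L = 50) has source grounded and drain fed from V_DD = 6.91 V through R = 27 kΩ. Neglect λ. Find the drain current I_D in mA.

With gate tied to drain, V_GS = V_DS ≥ V_GS − V_TN, so the device is in saturation.
k_n = μ_nC_ox · (W/L) = 5.1 mA/V².
KCL at the drain: ½ k_n (V_GS − V_TN)² = (V_DD − V_GS)/R.
Let x = V_GS − 0.767. Then 68.8 x² + x − 6.143 = 0, giving x = 0.292 V (positive root), so V_GS = 1.06 V.
I_D = (V_DD − V_GS)/R = (6.91 − 1.06) / 27 = 0.217 mA.

I_D = 0.217 mA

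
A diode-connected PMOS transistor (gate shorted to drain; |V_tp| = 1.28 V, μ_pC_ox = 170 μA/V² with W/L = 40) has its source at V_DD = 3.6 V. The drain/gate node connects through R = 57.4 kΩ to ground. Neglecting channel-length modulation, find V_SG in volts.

V_SG = 1.39 V

With gate tied to drain, V_SG = V_SD ≥ V_SG − |V_tp|, so the device is in saturation.
k_p = μ_pC_ox · (W/L) = 6.8 mA/V².
KCL at the drain: ½ k_p (V_SG − |V_tp|)² = (V_DD − V_SG)/R.
Let x = V_SG − 1.28. Then 195 x² + x − 2.32 = 0, giving x = 0.106 V (positive root), so V_SG = 1.39 V.
I_D = (V_DD − V_SG)/R = (3.6 − 1.39) / 57.4 = 0.0386 mA.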